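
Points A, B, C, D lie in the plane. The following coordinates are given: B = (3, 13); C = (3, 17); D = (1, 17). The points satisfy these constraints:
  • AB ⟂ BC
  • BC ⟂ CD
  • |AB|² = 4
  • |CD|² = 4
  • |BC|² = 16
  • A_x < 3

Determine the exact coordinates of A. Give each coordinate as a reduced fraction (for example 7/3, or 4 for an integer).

1. A_x = 1  [[AB ⟂ BC ⇒ -4y+52=0] ∩ [|A−(3, 13)|²=4]]
2. A_y = 13  [[AB ⟂ BC ⇒ -4y+52=0] ∩ [|A−(3, 13)|²=4]]
   so A = (1, 13)

A = (1, 13)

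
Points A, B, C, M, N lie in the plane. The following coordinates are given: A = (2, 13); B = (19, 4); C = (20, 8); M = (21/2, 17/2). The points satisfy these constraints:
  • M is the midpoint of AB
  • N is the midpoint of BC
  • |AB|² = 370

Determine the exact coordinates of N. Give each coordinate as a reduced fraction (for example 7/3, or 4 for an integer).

1. N_x = 39/2  [2·N = B+C = (19, 4)+(20, 8)]
2. N_y = 6  [2·N = B+C = (19, 4)+(20, 8)]
   so N = (39/2, 6)

N = (39/2, 6)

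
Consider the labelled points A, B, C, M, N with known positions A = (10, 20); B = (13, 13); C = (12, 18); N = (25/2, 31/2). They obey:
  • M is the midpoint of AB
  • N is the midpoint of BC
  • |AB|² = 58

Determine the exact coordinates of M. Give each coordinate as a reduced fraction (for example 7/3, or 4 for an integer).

M = (23/2, 33/2)

1. M_x = 23/2  [2·M = A+B = (10, 20)+(13, 13)]
2. M_y = 33/2  [2·M = A+B = (10, 20)+(13, 13)]
   so M = (23/2, 33/2)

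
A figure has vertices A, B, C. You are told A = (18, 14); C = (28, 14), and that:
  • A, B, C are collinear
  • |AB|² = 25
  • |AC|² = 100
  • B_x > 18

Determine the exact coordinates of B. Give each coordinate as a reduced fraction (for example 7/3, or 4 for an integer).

1. B_x = 23  [[A, B, C are collinear ⇒ -10y+140=0] ∩ [|B−(18, 14)|²=25]]
2. B_y = 14  [[A, B, C are collinear ⇒ -10y+140=0] ∩ [|B−(18, 14)|²=25]]
   so B = (23, 14)

B = (23, 14)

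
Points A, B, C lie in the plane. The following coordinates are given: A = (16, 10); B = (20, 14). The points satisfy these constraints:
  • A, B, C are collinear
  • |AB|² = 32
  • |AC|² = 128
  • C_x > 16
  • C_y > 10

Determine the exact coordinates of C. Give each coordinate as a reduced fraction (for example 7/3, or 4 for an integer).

1. C_x = 24  [[A, B, C are collinear ⇒ -4x+4y+24=0] ∩ [|C−(16, 10)|²=128]]
2. C_y = 18  [[A, B, C are collinear ⇒ -4x+4y+24=0] ∩ [|C−(16, 10)|²=128]]
   so C = (24, 18)

C = (24, 18)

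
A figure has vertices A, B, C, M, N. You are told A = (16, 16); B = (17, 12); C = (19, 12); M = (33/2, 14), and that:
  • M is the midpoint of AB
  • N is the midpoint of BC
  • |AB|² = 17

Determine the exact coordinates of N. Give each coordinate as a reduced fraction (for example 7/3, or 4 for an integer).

1. N_x = 18  [2·N = B+C = (17, 12)+(19, 12)]
2. N_y = 12  [2·N = B+C = (17, 12)+(19, 12)]
   so N = (18, 12)

N = (18, 12)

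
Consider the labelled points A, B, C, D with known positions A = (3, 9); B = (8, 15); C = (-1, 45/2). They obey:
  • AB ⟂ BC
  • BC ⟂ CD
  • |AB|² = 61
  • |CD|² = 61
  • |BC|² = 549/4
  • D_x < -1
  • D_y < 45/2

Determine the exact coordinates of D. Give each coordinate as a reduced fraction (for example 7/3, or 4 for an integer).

D = (-6, 33/2)

1. D_x = -6  [[BC ⟂ CD ⇒ -9x+15/2y-711/4=0] ∩ [|D−(-1, 45/2)|²=61]]
2. D_y = 33/2  [[BC ⟂ CD ⇒ -9x+15/2y-711/4=0] ∩ [|D−(-1, 45/2)|²=61]]
   so D = (-6, 33/2)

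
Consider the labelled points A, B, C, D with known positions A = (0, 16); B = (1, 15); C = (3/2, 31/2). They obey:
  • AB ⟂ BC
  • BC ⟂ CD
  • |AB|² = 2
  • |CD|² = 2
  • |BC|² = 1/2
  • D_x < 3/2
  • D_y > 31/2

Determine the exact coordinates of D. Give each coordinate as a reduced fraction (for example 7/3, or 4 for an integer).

D = (1/2, 33/2)

1. D_x = 1/2  [[BC ⟂ CD ⇒ 1/2x+1/2y-17/2=0] ∩ [|D−(3/2, 31/2)|²=2]]
2. D_y = 33/2  [[BC ⟂ CD ⇒ 1/2x+1/2y-17/2=0] ∩ [|D−(3/2, 31/2)|²=2]]
   so D = (1/2, 33/2)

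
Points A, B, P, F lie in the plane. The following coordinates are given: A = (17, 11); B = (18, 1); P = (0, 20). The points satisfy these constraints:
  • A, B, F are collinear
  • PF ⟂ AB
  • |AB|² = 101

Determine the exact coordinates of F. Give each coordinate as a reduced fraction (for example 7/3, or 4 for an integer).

F = (1610/101, 2181/101)

1. F_x = 1610/101  [[A, B, F are collinear ⇒ 10x+1y-181=0] ∩ [PF ⟂ AB ⇒ 1x-10y+200=0]]
2. F_y = 2181/101  [[A, B, F are collinear ⇒ 10x+1y-181=0] ∩ [PF ⟂ AB ⇒ 1x-10y+200=0]]
   so F = (1610/101, 2181/101)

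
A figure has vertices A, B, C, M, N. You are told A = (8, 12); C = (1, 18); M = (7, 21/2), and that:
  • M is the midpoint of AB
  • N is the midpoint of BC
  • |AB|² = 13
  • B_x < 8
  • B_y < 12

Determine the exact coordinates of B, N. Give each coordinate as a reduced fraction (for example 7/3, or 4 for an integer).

B = (6, 9)
N = (7/2, 27/2)

1. B_x = 6  [B = 2·M−A = 2·(7, 21/2)−(8, 12)]
2. B_y = 9  [B = 2·M−A = 2·(7, 21/2)−(8, 12)]
   so B = (6, 9)
3. N_x = 7/2  [2·N = B+C = (6, 9)+(1, 18)]
4. N_y = 27/2  [2·N = B+C = (6, 9)+(1, 18)]
   so N = (7/2, 27/2)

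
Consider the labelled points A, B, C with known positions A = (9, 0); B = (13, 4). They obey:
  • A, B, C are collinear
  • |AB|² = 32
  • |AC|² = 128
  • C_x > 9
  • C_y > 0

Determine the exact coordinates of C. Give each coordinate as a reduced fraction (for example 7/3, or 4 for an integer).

1. C_x = 17  [[A, B, C are collinear ⇒ -4x+4y+36=0] ∩ [|C−(9, 0)|²=128]]
2. C_y = 8  [[A, B, C are collinear ⇒ -4x+4y+36=0] ∩ [|C−(9, 0)|²=128]]
   so C = (17, 8)

C = (17, 8)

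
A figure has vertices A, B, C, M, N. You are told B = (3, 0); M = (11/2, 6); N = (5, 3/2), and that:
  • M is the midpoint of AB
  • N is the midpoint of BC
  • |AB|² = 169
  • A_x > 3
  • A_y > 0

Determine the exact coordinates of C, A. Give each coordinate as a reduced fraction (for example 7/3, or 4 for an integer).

C = (7, 3)
A = (8, 12)

1. A_x = 8  [A = 2·M−B = 2·(11/2, 6)−(3, 0)]
2. A_y = 12  [A = 2·M−B = 2·(11/2, 6)−(3, 0)]
   so A = (8, 12)
3. C_x = 7  [C = 2·N−B = 2·(5, 3/2)−(3, 0)]
4. C_y = 3  [C = 2·N−B = 2·(5, 3/2)−(3, 0)]
   so C = (7, 3)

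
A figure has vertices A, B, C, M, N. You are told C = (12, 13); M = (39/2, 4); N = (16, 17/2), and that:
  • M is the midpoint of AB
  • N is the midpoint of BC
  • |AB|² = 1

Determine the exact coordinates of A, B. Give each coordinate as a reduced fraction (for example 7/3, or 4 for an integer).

A = (19, 4)
B = (20, 4)

1. B_x = 20  [B = 2·N−C = 2·(16, 17/2)−(12, 13)]
2. B_y = 4  [B = 2·N−C = 2·(16, 17/2)−(12, 13)]
   so B = (20, 4)
3. A_x = 19  [A = 2·M−B = 2·(39/2, 4)−(20, 4)]
4. A_y = 4  [A = 2·M−B = 2·(39/2, 4)−(20, 4)]
   so A = (19, 4)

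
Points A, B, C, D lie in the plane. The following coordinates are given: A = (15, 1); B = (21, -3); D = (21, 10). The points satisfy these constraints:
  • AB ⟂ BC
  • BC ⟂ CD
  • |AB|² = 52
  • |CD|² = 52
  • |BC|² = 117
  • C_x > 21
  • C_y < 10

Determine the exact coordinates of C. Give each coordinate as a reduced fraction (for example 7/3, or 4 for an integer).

1. C_x = 27  [[AB ⟂ BC ⇒ 6x-4y-138=0] ∩ [|C−(21, 10)|²=52]]
2. C_y = 6  [[AB ⟂ BC ⇒ 6x-4y-138=0] ∩ [|C−(21, 10)|²=52]]
   so C = (27, 6)

C = (27, 6)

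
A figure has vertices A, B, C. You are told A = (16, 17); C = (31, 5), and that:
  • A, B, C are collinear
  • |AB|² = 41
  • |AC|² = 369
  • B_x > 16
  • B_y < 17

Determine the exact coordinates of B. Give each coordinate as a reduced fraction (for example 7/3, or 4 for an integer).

B = (21, 13)

1. B_x = 21  [[A, B, C are collinear ⇒ -12x-15y+447=0] ∩ [|B−(16, 17)|²=41]]
2. B_y = 13  [[A, B, C are collinear ⇒ -12x-15y+447=0] ∩ [|B−(16, 17)|²=41]]
   so B = (21, 13)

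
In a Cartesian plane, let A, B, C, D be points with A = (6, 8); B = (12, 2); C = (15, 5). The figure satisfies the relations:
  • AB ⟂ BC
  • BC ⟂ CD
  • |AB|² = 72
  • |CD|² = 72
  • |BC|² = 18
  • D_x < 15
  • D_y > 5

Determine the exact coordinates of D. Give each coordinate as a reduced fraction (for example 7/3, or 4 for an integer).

1. D_x = 9  [[BC ⟂ CD ⇒ 3x+3y-60=0] ∩ [|D−(15, 5)|²=72]]
2. D_y = 11  [[BC ⟂ CD ⇒ 3x+3y-60=0] ∩ [|D−(15, 5)|²=72]]
   so D = (9, 11)

D = (9, 11)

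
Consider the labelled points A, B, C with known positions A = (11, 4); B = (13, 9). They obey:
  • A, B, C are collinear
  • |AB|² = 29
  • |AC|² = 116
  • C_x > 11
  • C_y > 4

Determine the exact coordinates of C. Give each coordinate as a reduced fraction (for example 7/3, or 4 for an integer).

C = (15, 14)

1. C_x = 15  [[A, B, C are collinear ⇒ -5x+2y+47=0] ∩ [|C−(11, 4)|²=116]]
2. C_y = 14  [[A, B, C are collinear ⇒ -5x+2y+47=0] ∩ [|C−(11, 4)|²=116]]
   so C = (15, 14)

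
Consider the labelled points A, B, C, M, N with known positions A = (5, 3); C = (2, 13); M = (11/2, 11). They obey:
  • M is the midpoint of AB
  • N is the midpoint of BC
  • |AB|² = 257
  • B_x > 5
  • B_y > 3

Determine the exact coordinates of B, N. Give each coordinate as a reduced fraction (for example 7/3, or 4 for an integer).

1. B_x = 6  [B = 2·M−A = 2·(11/2, 11)−(5, 3)]
2. B_y = 19  [B = 2·M−A = 2·(11/2, 11)−(5, 3)]
   so B = (6, 19)
3. N_x = 4  [2·N = B+C = (6, 19)+(2, 13)]
4. N_y = 16  [2·N = B+C = (6, 19)+(2, 13)]
   so N = (4, 16)

B = (6, 19)
N = (4, 16)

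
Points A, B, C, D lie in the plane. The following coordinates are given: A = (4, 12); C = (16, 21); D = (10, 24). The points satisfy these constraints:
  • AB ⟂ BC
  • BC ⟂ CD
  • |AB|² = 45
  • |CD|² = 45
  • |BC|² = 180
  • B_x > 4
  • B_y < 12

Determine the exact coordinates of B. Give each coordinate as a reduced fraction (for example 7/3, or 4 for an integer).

B = (10, 9)

1. B_x = 10  [[BC ⟂ CD ⇒ 6x-3y-33=0] ∩ [|B−(4, 12)|²=45]]
2. B_y = 9  [[BC ⟂ CD ⇒ 6x-3y-33=0] ∩ [|B−(4, 12)|²=45]]
   so B = (10, 9)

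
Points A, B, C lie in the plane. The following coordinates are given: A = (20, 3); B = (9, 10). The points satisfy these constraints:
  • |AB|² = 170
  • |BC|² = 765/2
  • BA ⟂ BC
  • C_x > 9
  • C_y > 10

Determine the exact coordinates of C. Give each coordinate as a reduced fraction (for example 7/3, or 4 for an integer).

C = (39/2, 53/2)

1. C_x = 39/2  [[BA ⟂ BC ⇒ 11x-7y-29=0] ∩ [|C−(9, 10)|²=765/2]]
2. C_y = 53/2  [[BA ⟂ BC ⇒ 11x-7y-29=0] ∩ [|C−(9, 10)|²=765/2]]
   so C = (39/2, 53/2)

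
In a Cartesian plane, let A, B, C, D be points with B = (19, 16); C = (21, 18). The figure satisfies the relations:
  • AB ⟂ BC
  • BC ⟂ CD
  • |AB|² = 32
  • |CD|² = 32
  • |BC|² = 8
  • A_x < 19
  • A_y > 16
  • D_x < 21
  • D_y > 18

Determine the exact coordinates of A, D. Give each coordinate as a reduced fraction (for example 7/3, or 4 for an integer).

A = (15, 20)
D = (17, 22)

1. A_x = 15  [[AB ⟂ BC ⇒ -2x-2y+70=0] ∩ [|A−(19, 16)|²=32]]
2. A_y = 20  [[AB ⟂ BC ⇒ -2x-2y+70=0] ∩ [|A−(19, 16)|²=32]]
   so A = (15, 20)
3. D_x = 17  [[BC ⟂ CD ⇒ 2x+2y-78=0] ∩ [|D−(21, 18)|²=32]]
4. D_y = 22  [[BC ⟂ CD ⇒ 2x+2y-78=0] ∩ [|D−(21, 18)|²=32]]
   so D = (17, 22)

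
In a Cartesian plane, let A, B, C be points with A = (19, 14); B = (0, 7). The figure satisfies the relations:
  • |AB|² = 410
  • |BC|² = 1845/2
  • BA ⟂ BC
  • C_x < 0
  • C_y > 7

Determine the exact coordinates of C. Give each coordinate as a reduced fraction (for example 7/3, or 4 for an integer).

C = (-21/2, 71/2)

1. C_x = -21/2  [[BA ⟂ BC ⇒ 19x+7y-49=0] ∩ [|C−(0, 7)|²=1845/2]]
2. C_y = 71/2  [[BA ⟂ BC ⇒ 19x+7y-49=0] ∩ [|C−(0, 7)|²=1845/2]]
   so C = (-21/2, 71/2)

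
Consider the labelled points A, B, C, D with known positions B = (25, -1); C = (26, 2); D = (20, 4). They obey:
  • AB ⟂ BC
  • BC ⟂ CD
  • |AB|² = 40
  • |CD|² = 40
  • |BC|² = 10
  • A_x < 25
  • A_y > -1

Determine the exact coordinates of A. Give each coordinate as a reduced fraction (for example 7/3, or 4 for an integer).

1. A_x = 19  [[AB ⟂ BC ⇒ -1x-3y+22=0] ∩ [|A−(25, -1)|²=40]]
2. A_y = 1  [[AB ⟂ BC ⇒ -1x-3y+22=0] ∩ [|A−(25, -1)|²=40]]
   so A = (19, 1)

A = (19, 1)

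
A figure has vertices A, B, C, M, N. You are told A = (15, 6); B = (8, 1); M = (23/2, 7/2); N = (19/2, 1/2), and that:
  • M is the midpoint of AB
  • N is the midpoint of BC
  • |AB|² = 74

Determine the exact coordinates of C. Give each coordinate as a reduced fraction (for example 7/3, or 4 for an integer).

C = (11, 0)

1. C_x = 11  [C = 2·N−B = 2·(19/2, 1/2)−(8, 1)]
2. C_y = 0  [C = 2·N−B = 2·(19/2, 1/2)−(8, 1)]
   so C = (11, 0)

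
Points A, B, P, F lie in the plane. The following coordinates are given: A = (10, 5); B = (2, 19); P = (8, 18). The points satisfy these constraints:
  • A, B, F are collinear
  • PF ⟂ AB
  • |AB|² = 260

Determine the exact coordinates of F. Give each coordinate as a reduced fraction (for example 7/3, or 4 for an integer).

F = (254/65, 1018/65)

1. F_x = 254/65  [[A, B, F are collinear ⇒ -14x-8y+180=0] ∩ [PF ⟂ AB ⇒ -8x+14y-188=0]]
2. F_y = 1018/65  [[A, B, F are collinear ⇒ -14x-8y+180=0] ∩ [PF ⟂ AB ⇒ -8x+14y-188=0]]
   so F = (254/65, 1018/65)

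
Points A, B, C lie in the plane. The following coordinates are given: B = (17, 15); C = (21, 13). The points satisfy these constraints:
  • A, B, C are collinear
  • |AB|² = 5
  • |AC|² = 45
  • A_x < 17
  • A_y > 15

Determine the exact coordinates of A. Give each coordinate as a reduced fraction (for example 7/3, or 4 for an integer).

1. A_x = 15  [[A, B, C are collinear ⇒ 2x+4y-94=0] ∩ [|A−(17, 15)|²=5]]
2. A_y = 16  [[A, B, C are collinear ⇒ 2x+4y-94=0] ∩ [|A−(17, 15)|²=5]]
   so A = (15, 16)

A = (15, 16)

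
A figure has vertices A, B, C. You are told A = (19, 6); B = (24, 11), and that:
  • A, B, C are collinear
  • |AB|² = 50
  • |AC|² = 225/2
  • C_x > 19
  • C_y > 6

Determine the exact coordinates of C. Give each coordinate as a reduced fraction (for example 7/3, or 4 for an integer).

C = (53/2, 27/2)

1. C_x = 53/2  [[A, B, C are collinear ⇒ -5x+5y+65=0] ∩ [|C−(19, 6)|²=225/2]]
2. C_y = 27/2  [[A, B, C are collinear ⇒ -5x+5y+65=0] ∩ [|C−(19, 6)|²=225/2]]
   so C = (53/2, 27/2)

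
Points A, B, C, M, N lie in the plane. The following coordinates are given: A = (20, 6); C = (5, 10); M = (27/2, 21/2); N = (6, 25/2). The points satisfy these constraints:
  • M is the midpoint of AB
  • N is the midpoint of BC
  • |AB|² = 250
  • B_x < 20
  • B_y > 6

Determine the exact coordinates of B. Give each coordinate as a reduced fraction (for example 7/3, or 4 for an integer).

1. B_x = 7  [B = 2·M−A = 2·(27/2, 21/2)−(20, 6)]
2. B_y = 15  [B = 2·M−A = 2·(27/2, 21/2)−(20, 6)]
   so B = (7, 15)

B = (7, 15)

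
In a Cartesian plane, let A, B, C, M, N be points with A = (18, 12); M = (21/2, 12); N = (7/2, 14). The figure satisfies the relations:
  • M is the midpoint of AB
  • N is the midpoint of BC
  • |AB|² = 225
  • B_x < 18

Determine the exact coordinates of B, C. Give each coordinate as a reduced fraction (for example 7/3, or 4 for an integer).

1. B_x = 3  [B = 2·M−A = 2·(21/2, 12)−(18, 12)]
2. B_y = 12  [B = 2·M−A = 2·(21/2, 12)−(18, 12)]
   so B = (3, 12)
3. C_x = 4  [C = 2·N−B = 2·(7/2, 14)−(3, 12)]
4. C_y = 16  [C = 2·N−B = 2·(7/2, 14)−(3, 12)]
   so C = (4, 16)

B = (3, 12)
C = (4, 16)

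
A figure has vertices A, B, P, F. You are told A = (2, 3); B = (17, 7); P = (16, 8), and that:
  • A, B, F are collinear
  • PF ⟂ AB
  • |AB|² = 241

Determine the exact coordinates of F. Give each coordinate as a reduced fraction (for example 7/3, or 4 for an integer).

F = (3932/241, 1643/241)

1. F_x = 3932/241  [[A, B, F are collinear ⇒ -4x+15y-37=0] ∩ [PF ⟂ AB ⇒ 15x+4y-272=0]]
2. F_y = 1643/241  [[A, B, F are collinear ⇒ -4x+15y-37=0] ∩ [PF ⟂ AB ⇒ 15x+4y-272=0]]
   so F = (3932/241, 1643/241)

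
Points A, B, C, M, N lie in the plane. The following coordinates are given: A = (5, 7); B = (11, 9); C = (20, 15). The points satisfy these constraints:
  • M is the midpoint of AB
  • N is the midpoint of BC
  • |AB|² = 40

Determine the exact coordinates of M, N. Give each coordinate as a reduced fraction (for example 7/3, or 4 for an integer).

1. M_x = 8  [2·M = A+B = (5, 7)+(11, 9)]
2. M_y = 8  [2·M = A+B = (5, 7)+(11, 9)]
   so M = (8, 8)
3. N_x = 31/2  [2·N = B+C = (11, 9)+(20, 15)]
4. N_y = 12  [2·N = B+C = (11, 9)+(20, 15)]
   so N = (31/2, 12)

M = (8, 8)
N = (31/2, 12)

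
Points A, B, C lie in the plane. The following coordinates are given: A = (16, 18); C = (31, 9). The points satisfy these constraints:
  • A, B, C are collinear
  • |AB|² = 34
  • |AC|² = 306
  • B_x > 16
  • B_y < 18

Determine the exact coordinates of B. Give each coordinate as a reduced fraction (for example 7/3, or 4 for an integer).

B = (21, 15)

1. B_x = 21  [[A, B, C are collinear ⇒ -9x-15y+414=0] ∩ [|B−(16, 18)|²=34]]
2. B_y = 15  [[A, B, C are collinear ⇒ -9x-15y+414=0] ∩ [|B−(16, 18)|²=34]]
   so B = (21, 15)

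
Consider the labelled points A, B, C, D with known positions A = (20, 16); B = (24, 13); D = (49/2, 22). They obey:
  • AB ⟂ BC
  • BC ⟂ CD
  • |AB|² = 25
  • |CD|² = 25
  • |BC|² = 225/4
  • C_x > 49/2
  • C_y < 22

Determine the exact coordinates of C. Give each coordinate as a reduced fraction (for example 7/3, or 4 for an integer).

1. C_x = 57/2  [[AB ⟂ BC ⇒ 4x-3y-57=0] ∩ [|C−(49/2, 22)|²=25]]
2. C_y = 19  [[AB ⟂ BC ⇒ 4x-3y-57=0] ∩ [|C−(49/2, 22)|²=25]]
   so C = (57/2, 19)

C = (57/2, 19)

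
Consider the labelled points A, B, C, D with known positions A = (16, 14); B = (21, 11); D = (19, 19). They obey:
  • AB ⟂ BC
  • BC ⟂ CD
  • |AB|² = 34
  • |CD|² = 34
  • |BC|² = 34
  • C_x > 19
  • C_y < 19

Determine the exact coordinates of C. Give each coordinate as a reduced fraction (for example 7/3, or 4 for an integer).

1. C_x = 24  [[AB ⟂ BC ⇒ 5x-3y-72=0] ∩ [|C−(19, 19)|²=34]]
2. C_y = 16  [[AB ⟂ BC ⇒ 5x-3y-72=0] ∩ [|C−(19, 19)|²=34]]
   so C = (24, 16)

C = (24, 16)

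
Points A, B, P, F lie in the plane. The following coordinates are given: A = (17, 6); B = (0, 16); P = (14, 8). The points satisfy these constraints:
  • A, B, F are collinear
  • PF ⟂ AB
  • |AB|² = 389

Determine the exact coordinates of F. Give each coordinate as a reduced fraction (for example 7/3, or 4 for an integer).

1. F_x = 5406/389  [[A, B, F are collinear ⇒ -10x-17y+272=0] ∩ [PF ⟂ AB ⇒ -17x+10y+158=0]]
2. F_y = 3044/389  [[A, B, F are collinear ⇒ -10x-17y+272=0] ∩ [PF ⟂ AB ⇒ -17x+10y+158=0]]
   so F = (5406/389, 3044/389)

F = (5406/389, 3044/389)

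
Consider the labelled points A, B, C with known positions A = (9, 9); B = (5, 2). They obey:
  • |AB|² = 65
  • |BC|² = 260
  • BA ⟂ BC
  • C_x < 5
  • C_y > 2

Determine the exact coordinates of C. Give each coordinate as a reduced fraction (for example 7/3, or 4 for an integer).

1. C_x = -9  [[BA ⟂ BC ⇒ 4x+7y-34=0] ∩ [|C−(5, 2)|²=260]]
2. C_y = 10  [[BA ⟂ BC ⇒ 4x+7y-34=0] ∩ [|C−(5, 2)|²=260]]
   so C = (-9, 10)

C = (-9, 10)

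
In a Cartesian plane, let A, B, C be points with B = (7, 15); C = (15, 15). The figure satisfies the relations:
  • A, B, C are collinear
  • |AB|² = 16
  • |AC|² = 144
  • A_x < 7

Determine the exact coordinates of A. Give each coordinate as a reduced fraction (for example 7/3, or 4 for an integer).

A = (3, 15)

1. A_x = 3  [[A, B, C are collinear ⇒ 8y-120=0] ∩ [|A−(7, 15)|²=16]]
2. A_y = 15  [[A, B, C are collinear ⇒ 8y-120=0] ∩ [|A−(7, 15)|²=16]]
   so A = (3, 15)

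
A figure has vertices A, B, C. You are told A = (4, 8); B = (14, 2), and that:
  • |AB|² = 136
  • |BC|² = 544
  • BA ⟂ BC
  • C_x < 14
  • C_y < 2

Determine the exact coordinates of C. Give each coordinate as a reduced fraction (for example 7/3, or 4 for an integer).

C = (2, -18)

1. C_x = 2  [[BA ⟂ BC ⇒ -10x+6y+128=0] ∩ [|C−(14, 2)|²=544]]
2. C_y = -18  [[BA ⟂ BC ⇒ -10x+6y+128=0] ∩ [|C−(14, 2)|²=544]]
   so C = (2, -18)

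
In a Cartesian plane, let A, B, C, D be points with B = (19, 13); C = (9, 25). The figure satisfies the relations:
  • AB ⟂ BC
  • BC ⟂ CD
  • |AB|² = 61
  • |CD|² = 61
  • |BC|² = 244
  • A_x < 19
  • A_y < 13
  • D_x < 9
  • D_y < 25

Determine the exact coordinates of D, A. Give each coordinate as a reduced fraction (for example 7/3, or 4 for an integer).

D = (3, 20)
A = (13, 8)

1. D_x = 3  [[BC ⟂ CD ⇒ -10x+12y-210=0] ∩ [|D−(9, 25)|²=61]]
2. D_y = 20  [[BC ⟂ CD ⇒ -10x+12y-210=0] ∩ [|D−(9, 25)|²=61]]
   so D = (3, 20)
3. A_x = 13  [[AB ⟂ BC ⇒ 10x-12y-34=0] ∩ [|A−(19, 13)|²=61]]
4. A_y = 8  [[AB ⟂ BC ⇒ 10x-12y-34=0] ∩ [|A−(19, 13)|²=61]]
   so A = (13, 8)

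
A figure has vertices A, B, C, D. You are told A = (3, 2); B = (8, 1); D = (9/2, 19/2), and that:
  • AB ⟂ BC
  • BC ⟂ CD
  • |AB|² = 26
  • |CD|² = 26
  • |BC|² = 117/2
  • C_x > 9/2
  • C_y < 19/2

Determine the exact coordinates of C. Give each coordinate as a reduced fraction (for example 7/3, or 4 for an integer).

C = (19/2, 17/2)

1. C_x = 19/2  [[AB ⟂ BC ⇒ 5x-1y-39=0] ∩ [|C−(9/2, 19/2)|²=26]]
2. C_y = 17/2  [[AB ⟂ BC ⇒ 5x-1y-39=0] ∩ [|C−(9/2, 19/2)|²=26]]
   so C = (19/2, 17/2)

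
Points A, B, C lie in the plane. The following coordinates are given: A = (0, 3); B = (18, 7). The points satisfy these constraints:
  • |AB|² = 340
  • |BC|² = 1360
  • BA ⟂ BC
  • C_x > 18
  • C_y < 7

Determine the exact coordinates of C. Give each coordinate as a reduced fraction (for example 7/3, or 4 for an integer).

C = (26, -29)

1. C_x = 26  [[BA ⟂ BC ⇒ -18x-4y+352=0] ∩ [|C−(18, 7)|²=1360]]
2. C_y = -29  [[BA ⟂ BC ⇒ -18x-4y+352=0] ∩ [|C−(18, 7)|²=1360]]
   so C = (26, -29)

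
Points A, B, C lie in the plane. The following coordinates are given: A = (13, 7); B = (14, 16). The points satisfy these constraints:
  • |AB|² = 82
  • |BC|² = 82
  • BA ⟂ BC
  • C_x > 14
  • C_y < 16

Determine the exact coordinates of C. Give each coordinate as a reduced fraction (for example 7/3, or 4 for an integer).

1. C_x = 23  [[BA ⟂ BC ⇒ -1x-9y+158=0] ∩ [|C−(14, 16)|²=82]]
2. C_y = 15  [[BA ⟂ BC ⇒ -1x-9y+158=0] ∩ [|C−(14, 16)|²=82]]
   so C = (23, 15)

C = (23, 15)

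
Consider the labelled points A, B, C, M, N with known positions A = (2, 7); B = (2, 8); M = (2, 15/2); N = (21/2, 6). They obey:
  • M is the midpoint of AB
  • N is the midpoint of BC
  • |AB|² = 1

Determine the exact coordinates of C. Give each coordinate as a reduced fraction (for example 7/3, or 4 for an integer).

C = (19, 4)

1. C_x = 19  [C = 2·N−B = 2·(21/2, 6)−(2, 8)]
2. C_y = 4  [C = 2·N−B = 2·(21/2, 6)−(2, 8)]
   so C = (19, 4)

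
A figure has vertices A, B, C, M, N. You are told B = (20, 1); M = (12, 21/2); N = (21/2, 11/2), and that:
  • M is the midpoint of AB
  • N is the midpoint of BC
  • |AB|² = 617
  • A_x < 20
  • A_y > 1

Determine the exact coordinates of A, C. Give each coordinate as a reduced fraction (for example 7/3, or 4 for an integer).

A = (4, 20)
C = (1, 10)

1. A_x = 4  [A = 2·M−B = 2·(12, 21/2)−(20, 1)]
2. A_y = 20  [A = 2·M−B = 2·(12, 21/2)−(20, 1)]
   so A = (4, 20)
3. C_x = 1  [C = 2·N−B = 2·(21/2, 11/2)−(20, 1)]
4. C_y = 10  [C = 2·N−B = 2·(21/2, 11/2)−(20, 1)]
   so C = (1, 10)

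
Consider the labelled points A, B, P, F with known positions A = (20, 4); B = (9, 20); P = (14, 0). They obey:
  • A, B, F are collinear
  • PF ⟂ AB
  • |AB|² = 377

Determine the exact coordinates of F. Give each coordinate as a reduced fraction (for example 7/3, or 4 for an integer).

1. F_x = 7518/377  [[A, B, F are collinear ⇒ -16x-11y+364=0] ∩ [PF ⟂ AB ⇒ -11x+16y+154=0]]
2. F_y = 1540/377  [[A, B, F are collinear ⇒ -16x-11y+364=0] ∩ [PF ⟂ AB ⇒ -11x+16y+154=0]]
   so F = (7518/377, 1540/377)

F = (7518/377, 1540/377)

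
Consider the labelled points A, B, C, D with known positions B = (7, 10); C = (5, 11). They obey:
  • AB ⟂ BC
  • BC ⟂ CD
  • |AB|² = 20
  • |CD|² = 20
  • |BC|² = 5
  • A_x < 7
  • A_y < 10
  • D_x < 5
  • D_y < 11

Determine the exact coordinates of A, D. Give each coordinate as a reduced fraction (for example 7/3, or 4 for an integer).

1. A_x = 5  [[AB ⟂ BC ⇒ 2x-1y-4=0] ∩ [|A−(7, 10)|²=20]]
2. A_y = 6  [[AB ⟂ BC ⇒ 2x-1y-4=0] ∩ [|A−(7, 10)|²=20]]
   so A = (5, 6)
3. D_x = 3  [[BC ⟂ CD ⇒ -2x+1y-1=0] ∩ [|D−(5, 11)|²=20]]
4. D_y = 7  [[BC ⟂ CD ⇒ -2x+1y-1=0] ∩ [|D−(5, 11)|²=20]]
   so D = (3, 7)

A = (5, 6)
D = (3, 7)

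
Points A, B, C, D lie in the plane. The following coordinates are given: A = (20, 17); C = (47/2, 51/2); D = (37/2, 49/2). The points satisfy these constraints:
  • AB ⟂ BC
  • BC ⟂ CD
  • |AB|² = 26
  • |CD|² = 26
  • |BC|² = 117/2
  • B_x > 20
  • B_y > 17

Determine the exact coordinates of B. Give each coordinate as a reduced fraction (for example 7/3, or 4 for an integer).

1. B_x = 25  [[BC ⟂ CD ⇒ 5x+1y-143=0] ∩ [|B−(20, 17)|²=26]]
2. B_y = 18  [[BC ⟂ CD ⇒ 5x+1y-143=0] ∩ [|B−(20, 17)|²=26]]
   so B = (25, 18)

B = (25, 18)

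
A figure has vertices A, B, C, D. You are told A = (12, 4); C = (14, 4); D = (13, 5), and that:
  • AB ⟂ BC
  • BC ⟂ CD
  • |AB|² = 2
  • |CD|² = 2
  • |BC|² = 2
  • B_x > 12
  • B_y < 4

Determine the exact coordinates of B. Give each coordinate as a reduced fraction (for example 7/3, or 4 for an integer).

B = (13, 3)

1. B_x = 13  [[BC ⟂ CD ⇒ 1x-1y-10=0] ∩ [|B−(12, 4)|²=2]]
2. B_y = 3  [[BC ⟂ CD ⇒ 1x-1y-10=0] ∩ [|B−(12, 4)|²=2]]
   so B = (13, 3)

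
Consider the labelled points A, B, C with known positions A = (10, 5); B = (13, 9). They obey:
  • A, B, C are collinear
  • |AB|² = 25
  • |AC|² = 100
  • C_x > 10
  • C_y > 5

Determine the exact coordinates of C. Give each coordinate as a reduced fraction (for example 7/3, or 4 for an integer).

1. C_x = 16  [[A, B, C are collinear ⇒ -4x+3y+25=0] ∩ [|C−(10, 5)|²=100]]
2. C_y = 13  [[A, B, C are collinear ⇒ -4x+3y+25=0] ∩ [|C−(10, 5)|²=100]]
   so C = (16, 13)

C = (16, 13)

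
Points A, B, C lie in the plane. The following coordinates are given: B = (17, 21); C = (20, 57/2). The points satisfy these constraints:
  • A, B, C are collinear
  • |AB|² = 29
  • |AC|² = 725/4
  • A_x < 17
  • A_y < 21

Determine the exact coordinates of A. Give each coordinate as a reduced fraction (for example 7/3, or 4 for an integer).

A = (15, 16)

1. A_x = 15  [[A, B, C are collinear ⇒ -15/2x+3y+129/2=0] ∩ [|A−(17, 21)|²=29]]
2. A_y = 16  [[A, B, C are collinear ⇒ -15/2x+3y+129/2=0] ∩ [|A−(17, 21)|²=29]]
   so A = (15, 16)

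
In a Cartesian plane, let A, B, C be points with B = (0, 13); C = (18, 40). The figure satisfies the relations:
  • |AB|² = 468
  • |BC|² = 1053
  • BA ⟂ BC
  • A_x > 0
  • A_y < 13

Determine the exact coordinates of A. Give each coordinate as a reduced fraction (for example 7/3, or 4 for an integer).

1. A_x = 18  [[BA ⟂ BC ⇒ 18x+27y-351=0] ∩ [|A−(0, 13)|²=468]]
2. A_y = 1  [[BA ⟂ BC ⇒ 18x+27y-351=0] ∩ [|A−(0, 13)|²=468]]
   so A = (18, 1)

A = (18, 1)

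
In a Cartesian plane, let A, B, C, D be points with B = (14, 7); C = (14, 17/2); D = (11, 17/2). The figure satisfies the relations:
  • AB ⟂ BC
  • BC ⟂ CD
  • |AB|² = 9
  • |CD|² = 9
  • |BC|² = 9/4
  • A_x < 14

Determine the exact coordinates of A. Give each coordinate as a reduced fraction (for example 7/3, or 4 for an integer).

A = (11, 7)

1. A_x = 11  [[AB ⟂ BC ⇒ -3/2y+21/2=0] ∩ [|A−(14, 7)|²=9]]
2. A_y = 7  [[AB ⟂ BC ⇒ -3/2y+21/2=0] ∩ [|A−(14, 7)|²=9]]
   so A = (11, 7)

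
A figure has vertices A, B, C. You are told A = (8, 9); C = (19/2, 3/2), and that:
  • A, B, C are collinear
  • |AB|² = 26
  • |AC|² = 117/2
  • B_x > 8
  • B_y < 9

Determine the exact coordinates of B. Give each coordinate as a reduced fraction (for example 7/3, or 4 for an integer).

B = (9, 4)

1. B_x = 9  [[A, B, C are collinear ⇒ -15/2x-3/2y+147/2=0] ∩ [|B−(8, 9)|²=26]]
2. B_y = 4  [[A, B, C are collinear ⇒ -15/2x-3/2y+147/2=0] ∩ [|B−(8, 9)|²=26]]
   so B = (9, 4)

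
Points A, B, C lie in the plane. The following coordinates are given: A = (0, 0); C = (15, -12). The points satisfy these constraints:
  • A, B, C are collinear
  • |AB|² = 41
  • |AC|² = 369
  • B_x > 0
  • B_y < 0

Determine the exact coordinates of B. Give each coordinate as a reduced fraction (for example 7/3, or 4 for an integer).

1. B_x = 5  [[A, B, C are collinear ⇒ -12x-15y=0] ∩ [|B−(0, 0)|²=41]]
2. B_y = -4  [[A, B, C are collinear ⇒ -12x-15y=0] ∩ [|B−(0, 0)|²=41]]
   so B = (5, -4)

B = (5, -4)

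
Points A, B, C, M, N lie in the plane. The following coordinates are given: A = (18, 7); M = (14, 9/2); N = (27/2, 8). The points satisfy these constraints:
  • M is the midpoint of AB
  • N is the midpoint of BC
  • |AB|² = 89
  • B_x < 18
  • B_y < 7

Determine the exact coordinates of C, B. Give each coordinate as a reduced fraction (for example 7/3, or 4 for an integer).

C = (17, 14)
B = (10, 2)

1. B_x = 10  [B = 2·M−A = 2·(14, 9/2)−(18, 7)]
2. B_y = 2  [B = 2·M−A = 2·(14, 9/2)−(18, 7)]
   so B = (10, 2)
3. C_x = 17  [C = 2·N−B = 2·(27/2, 8)−(10, 2)]
4. C_y = 14  [C = 2·N−B = 2·(27/2, 8)−(10, 2)]
   so C = (17, 14)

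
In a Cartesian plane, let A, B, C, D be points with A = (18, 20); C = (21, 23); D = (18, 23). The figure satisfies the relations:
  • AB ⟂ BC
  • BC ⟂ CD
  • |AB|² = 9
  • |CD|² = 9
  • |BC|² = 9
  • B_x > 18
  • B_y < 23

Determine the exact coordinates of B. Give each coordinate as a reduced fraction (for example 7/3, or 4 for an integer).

1. B_x = 21  [[BC ⟂ CD ⇒ 3x-63=0] ∩ [|B−(18, 20)|²=9]]
2. B_y = 20  [[BC ⟂ CD ⇒ 3x-63=0] ∩ [|B−(18, 20)|²=9]]
   so B = (21, 20)

B = (21, 20)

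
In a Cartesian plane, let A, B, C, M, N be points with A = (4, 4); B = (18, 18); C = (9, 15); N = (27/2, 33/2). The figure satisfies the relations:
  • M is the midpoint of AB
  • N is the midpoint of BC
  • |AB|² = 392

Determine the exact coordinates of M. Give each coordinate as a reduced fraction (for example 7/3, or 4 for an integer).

M = (11, 11)

1. M_x = 11  [2·M = A+B = (4, 4)+(18, 18)]
2. M_y = 11  [2·M = A+B = (4, 4)+(18, 18)]
   so M = (11, 11)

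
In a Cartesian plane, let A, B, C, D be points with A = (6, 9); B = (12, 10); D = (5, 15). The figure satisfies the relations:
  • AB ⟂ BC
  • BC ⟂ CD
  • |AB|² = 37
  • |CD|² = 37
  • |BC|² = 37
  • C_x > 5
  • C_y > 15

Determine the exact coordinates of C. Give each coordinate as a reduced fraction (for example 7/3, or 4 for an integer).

C = (11, 16)

1. C_x = 11  [[AB ⟂ BC ⇒ 6x+1y-82=0] ∩ [|C−(5, 15)|²=37]]
2. C_y = 16  [[AB ⟂ BC ⇒ 6x+1y-82=0] ∩ [|C−(5, 15)|²=37]]
   so C = (11, 16)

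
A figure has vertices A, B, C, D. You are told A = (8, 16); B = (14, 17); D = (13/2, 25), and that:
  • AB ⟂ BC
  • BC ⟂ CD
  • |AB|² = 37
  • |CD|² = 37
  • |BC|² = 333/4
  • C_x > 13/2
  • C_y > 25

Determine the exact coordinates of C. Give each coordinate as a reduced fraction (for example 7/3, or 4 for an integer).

1. C_x = 25/2  [[AB ⟂ BC ⇒ 6x+1y-101=0] ∩ [|C−(13/2, 25)|²=37]]
2. C_y = 26  [[AB ⟂ BC ⇒ 6x+1y-101=0] ∩ [|C−(13/2, 25)|²=37]]
   so C = (25/2, 26)

C = (25/2, 26)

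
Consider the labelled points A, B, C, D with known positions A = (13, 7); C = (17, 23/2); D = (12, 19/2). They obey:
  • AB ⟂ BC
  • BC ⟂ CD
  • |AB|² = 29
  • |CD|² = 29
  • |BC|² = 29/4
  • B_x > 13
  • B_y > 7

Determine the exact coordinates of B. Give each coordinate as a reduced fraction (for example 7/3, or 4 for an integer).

B = (18, 9)

1. B_x = 18  [[BC ⟂ CD ⇒ 5x+2y-108=0] ∩ [|B−(13, 7)|²=29]]
2. B_y = 9  [[BC ⟂ CD ⇒ 5x+2y-108=0] ∩ [|B−(13, 7)|²=29]]
   so B = (18, 9)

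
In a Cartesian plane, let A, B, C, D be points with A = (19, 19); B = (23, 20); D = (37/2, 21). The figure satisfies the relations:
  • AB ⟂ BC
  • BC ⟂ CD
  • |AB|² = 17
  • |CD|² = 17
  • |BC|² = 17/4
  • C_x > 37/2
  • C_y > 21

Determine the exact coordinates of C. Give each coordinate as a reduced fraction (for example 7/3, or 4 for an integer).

1. C_x = 45/2  [[AB ⟂ BC ⇒ 4x+1y-112=0] ∩ [|C−(37/2, 21)|²=17]]
2. C_y = 22  [[AB ⟂ BC ⇒ 4x+1y-112=0] ∩ [|C−(37/2, 21)|²=17]]
   so C = (45/2, 22)

C = (45/2, 22)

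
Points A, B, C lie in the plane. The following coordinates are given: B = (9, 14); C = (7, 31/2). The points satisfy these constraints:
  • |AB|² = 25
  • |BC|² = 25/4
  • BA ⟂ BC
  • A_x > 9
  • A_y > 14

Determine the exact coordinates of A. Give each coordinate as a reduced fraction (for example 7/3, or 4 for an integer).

A = (12, 18)

1. A_x = 12  [[BA ⟂ BC ⇒ -2x+3/2y-3=0] ∩ [|A−(9, 14)|²=25]]
2. A_y = 18  [[BA ⟂ BC ⇒ -2x+3/2y-3=0] ∩ [|A−(9, 14)|²=25]]
   so A = (12, 18)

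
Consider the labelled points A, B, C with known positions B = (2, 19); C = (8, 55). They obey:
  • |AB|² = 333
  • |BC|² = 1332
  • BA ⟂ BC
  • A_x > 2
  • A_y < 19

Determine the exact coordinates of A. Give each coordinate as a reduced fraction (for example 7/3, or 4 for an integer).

1. A_x = 20  [[BA ⟂ BC ⇒ 6x+36y-696=0] ∩ [|A−(2, 19)|²=333]]
2. A_y = 16  [[BA ⟂ BC ⇒ 6x+36y-696=0] ∩ [|A−(2, 19)|²=333]]
   so A = (20, 16)

A = (20, 16)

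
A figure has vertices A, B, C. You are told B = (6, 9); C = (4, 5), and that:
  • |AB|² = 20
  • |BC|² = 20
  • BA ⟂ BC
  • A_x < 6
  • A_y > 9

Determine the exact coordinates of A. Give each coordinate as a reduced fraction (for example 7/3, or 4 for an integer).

1. A_x = 2  [[BA ⟂ BC ⇒ -2x-4y+48=0] ∩ [|A−(6, 9)|²=20]]
2. A_y = 11  [[BA ⟂ BC ⇒ -2x-4y+48=0] ∩ [|A−(6, 9)|²=20]]
   so A = (2, 11)

A = (2, 11)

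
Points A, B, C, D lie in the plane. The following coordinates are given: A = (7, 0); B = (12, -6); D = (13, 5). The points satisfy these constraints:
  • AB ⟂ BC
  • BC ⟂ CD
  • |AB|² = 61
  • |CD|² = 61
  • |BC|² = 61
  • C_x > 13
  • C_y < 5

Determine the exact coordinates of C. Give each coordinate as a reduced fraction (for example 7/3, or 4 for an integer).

C = (18, -1)

1. C_x = 18  [[AB ⟂ BC ⇒ 5x-6y-96=0] ∩ [|C−(13, 5)|²=61]]
2. C_y = -1  [[AB ⟂ BC ⇒ 5x-6y-96=0] ∩ [|C−(13, 5)|²=61]]
   so C = (18, -1)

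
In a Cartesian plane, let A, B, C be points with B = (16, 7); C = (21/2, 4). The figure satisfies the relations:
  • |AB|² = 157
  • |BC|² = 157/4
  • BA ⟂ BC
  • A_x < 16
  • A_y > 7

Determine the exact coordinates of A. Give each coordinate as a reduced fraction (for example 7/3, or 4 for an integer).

A = (10, 18)

1. A_x = 10  [[BA ⟂ BC ⇒ -11/2x-3y+109=0] ∩ [|A−(16, 7)|²=157]]
2. A_y = 18  [[BA ⟂ BC ⇒ -11/2x-3y+109=0] ∩ [|A−(16, 7)|²=157]]
   so A = (10, 18)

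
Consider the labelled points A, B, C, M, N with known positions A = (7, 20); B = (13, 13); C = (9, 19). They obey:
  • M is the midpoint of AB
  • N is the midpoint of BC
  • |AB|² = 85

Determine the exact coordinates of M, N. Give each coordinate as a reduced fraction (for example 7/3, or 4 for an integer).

1. M_x = 10  [2·M = A+B = (7, 20)+(13, 13)]
2. M_y = 33/2  [2·M = A+B = (7, 20)+(13, 13)]
   so M = (10, 33/2)
3. N_x = 11  [2·N = B+C = (13, 13)+(9, 19)]
4. N_y = 16  [2·N = B+C = (13, 13)+(9, 19)]
   so N = (11, 16)

M = (10, 33/2)
N = (11, 16)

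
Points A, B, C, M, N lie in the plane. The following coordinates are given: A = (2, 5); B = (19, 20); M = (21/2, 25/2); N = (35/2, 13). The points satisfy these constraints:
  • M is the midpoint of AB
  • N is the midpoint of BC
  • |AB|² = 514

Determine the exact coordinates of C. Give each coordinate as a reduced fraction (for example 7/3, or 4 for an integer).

1. C_x = 16  [C = 2·N−B = 2·(35/2, 13)−(19, 20)]
2. C_y = 6  [C = 2·N−B = 2·(35/2, 13)−(19, 20)]
   so C = (16, 6)

C = (16, 6)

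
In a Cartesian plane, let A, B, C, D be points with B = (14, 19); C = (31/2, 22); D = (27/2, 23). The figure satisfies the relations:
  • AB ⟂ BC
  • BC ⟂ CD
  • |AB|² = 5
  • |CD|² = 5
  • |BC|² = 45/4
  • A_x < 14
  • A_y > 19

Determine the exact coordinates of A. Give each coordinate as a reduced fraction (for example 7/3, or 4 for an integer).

A = (12, 20)

1. A_x = 12  [[AB ⟂ BC ⇒ -3/2x-3y+78=0] ∩ [|A−(14, 19)|²=5]]
2. A_y = 20  [[AB ⟂ BC ⇒ -3/2x-3y+78=0] ∩ [|A−(14, 19)|²=5]]
   so A = (12, 20)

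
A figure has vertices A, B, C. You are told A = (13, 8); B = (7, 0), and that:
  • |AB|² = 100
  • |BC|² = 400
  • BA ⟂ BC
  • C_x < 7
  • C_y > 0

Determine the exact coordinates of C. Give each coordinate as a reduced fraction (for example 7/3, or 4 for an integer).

1. C_x = -9  [[BA ⟂ BC ⇒ 6x+8y-42=0] ∩ [|C−(7, 0)|²=400]]
2. C_y = 12  [[BA ⟂ BC ⇒ 6x+8y-42=0] ∩ [|C−(7, 0)|²=400]]
   so C = (-9, 12)

C = (-9, 12)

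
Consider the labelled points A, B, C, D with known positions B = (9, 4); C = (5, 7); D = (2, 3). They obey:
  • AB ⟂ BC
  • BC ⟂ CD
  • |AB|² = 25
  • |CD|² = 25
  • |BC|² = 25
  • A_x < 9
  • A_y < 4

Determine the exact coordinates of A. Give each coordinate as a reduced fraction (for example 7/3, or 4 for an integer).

1. A_x = 6  [[AB ⟂ BC ⇒ 4x-3y-24=0] ∩ [|A−(9, 4)|²=25]]
2. A_y = 0  [[AB ⟂ BC ⇒ 4x-3y-24=0] ∩ [|A−(9, 4)|²=25]]
   so A = (6, 0)

A = (6, 0)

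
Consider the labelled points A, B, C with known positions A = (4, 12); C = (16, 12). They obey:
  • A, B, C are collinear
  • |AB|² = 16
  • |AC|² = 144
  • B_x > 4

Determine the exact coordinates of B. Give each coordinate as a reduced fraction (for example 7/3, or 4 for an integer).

1. B_x = 8  [[A, B, C are collinear ⇒ -12y+144=0] ∩ [|B−(4, 12)|²=16]]
2. B_y = 12  [[A, B, C are collinear ⇒ -12y+144=0] ∩ [|B−(4, 12)|²=16]]
   so B = (8, 12)

B = (8, 12)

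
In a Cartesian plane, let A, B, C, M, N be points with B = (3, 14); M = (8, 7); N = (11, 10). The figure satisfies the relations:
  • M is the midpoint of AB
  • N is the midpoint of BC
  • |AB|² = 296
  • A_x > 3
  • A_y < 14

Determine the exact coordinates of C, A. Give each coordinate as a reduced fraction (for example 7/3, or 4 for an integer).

C = (19, 6)
A = (13, 0)

1. A_x = 13  [A = 2·M−B = 2·(8, 7)−(3, 14)]
2. A_y = 0  [A = 2·M−B = 2·(8, 7)−(3, 14)]
   so A = (13, 0)
3. C_x = 19  [C = 2·N−B = 2·(11, 10)−(3, 14)]
4. C_y = 6  [C = 2·N−B = 2·(11, 10)−(3, 14)]
   so C = (19, 6)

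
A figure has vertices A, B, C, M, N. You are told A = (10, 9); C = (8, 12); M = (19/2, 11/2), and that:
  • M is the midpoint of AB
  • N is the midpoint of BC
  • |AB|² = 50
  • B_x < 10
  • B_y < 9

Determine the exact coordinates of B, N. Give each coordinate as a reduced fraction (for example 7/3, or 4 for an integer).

1. B_x = 9  [B = 2·M−A = 2·(19/2, 11/2)−(10, 9)]
2. B_y = 2  [B = 2·M−A = 2·(19/2, 11/2)−(10, 9)]
   so B = (9, 2)
3. N_x = 17/2  [2·N = B+C = (9, 2)+(8, 12)]
4. N_y = 7  [2·N = B+C = (9, 2)+(8, 12)]
   so N = (17/2, 7)

B = (9, 2)
N = (17/2, 7)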